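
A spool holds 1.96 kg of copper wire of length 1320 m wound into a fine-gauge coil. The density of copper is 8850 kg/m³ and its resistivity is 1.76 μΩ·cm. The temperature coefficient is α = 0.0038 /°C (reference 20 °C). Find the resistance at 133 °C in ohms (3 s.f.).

ρ = 1.76 μΩ·cm = 1.76×10^-8 Ω·m
A = m/(density·L) = 1.96/(8850×1320) = 1.6778e-07 m²
R = ρL/A = (1.76×10^-8)(1320)/(1.6778e-07) = 138.5 Ω
R(133 °C) = 138.5 × (1 + 0.0038×113) = 198 Ω

198 Ω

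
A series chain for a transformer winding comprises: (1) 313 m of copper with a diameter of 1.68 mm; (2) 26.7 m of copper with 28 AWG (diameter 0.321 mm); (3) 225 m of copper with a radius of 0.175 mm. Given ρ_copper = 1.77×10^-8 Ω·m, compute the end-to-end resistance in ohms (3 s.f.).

Seg 1: A = π(d/2)² = π(8.4000e-04 m)² = 2.217e-06 m²
R_1 = (1.77×10^-8)(313)/(2.217e-06) = 2.499 Ω
Seg 2: A = π(0.321/2 mm)² = π(1.6050e-04 m)² = 8.093e-08 m²
R_2 = (1.77×10^-8)(26.7)/(8.093e-08) = 5.84 Ω
Seg 3: A = πr² = π(1.7500e-04 m)² = 9.621e-08 m²
R_3 = (1.77×10^-8)(225)/(9.621e-08) = 41.39 Ω
R_total = R_1 + R_2 + R_3 = 49.7 Ω

49.7 Ω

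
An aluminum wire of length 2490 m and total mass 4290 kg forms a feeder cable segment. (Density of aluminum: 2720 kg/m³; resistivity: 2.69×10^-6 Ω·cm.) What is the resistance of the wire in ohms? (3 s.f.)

ρ = 2.69×10^-6 Ω·cm = 2.69×10^-8 Ω·m
A = m/(density·L) = 4290/(2720×2490) = 6.3342e-04 m²
R = ρL/A = (2.69×10^-8)(2490)/(6.3342e-04) = 0.106 Ω

0.106 Ω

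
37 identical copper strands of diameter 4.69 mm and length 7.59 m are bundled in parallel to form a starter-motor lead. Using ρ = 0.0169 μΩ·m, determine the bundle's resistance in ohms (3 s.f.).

ρ = 0.0169 μΩ·m = 1.69×10^-8 Ω·m
A_strand = π(2.3450e-03 m)² = 1.728e-05 m²
R_strand = ρL/A = (1.69×10^-8)(7.59)/(1.728e-05) = 0.007425 Ω
R_total = R_strand/N = 0.007425/37 = 2.01×10^-4 Ω

2.01×10^-4 Ω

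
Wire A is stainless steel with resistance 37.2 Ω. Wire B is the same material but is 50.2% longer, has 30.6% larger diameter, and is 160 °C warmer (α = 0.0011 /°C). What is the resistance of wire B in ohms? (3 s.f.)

38.5 Ω

R ∝ ρL/d² with ρ ∝ (1+αΔT), so R_B/R_A = (1 + 50.2/100) × (1 + 30.6/100)⁻² × (1 + 0.0011×160)
= 1.502 × 0.5863 × 1.176 = 1.036
R_B = 1.036 × 37.2 = 38.5 Ω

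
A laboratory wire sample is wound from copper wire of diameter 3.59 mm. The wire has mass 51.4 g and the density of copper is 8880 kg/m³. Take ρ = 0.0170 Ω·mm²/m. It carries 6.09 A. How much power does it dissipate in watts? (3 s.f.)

ρ = 0.0170 Ω·mm²/m = 1.70×10^-8 Ω·m
A = π(d/2)² = π(1.7950e-03 m)² = 1.0122e-05 m²
L = m/(density·A) = 0.0514/(8880×1.0122e-05) = 0.5718 m
R = ρL/A = (1.70×10^-8)(0.5718)/(1.0122e-05) = 9.604×10^-4 Ω
P = I²R = (6.09)² × 9.604×10^-4 = 0.0356 W

0.0356 W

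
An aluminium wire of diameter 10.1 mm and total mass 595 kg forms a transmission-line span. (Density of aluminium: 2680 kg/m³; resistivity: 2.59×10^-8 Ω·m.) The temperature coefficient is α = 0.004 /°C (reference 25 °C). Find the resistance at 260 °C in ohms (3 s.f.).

1.74 Ω

A = π(d/2)² = π(5.0500e-03 m)² = 8.0118e-05 m²
L = m/(density·A) = 595/(2680×8.0118e-05) = 2771 m
R = ρL/A = (2.59×10^-8)(2771)/(8.0118e-05) = 0.8958 Ω
R(260 °C) = 0.8958 × (1 + 0.004×235) = 1.74 Ω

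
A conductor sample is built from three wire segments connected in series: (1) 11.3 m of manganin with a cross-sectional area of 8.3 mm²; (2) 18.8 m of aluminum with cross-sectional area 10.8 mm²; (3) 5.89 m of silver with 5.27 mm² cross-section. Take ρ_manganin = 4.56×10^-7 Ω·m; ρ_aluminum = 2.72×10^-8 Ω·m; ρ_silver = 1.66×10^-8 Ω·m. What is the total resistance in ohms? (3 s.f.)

0.687 Ω

Seg 1: A = 8.3 mm² = 8.300e-06 m²
R_1 = (4.56×10^-7)(11.3)/(8.300e-06) = 0.6208 Ω
Seg 2: A = 10.8 mm² = 1.080e-05 m²
R_2 = (2.72×10^-8)(18.8)/(1.080e-05) = 0.04735 Ω
Seg 3: A = 5.27 mm² = 5.270e-06 m²
R_3 = (1.66×10^-8)(5.89)/(5.270e-06) = 0.01855 Ω
R_total = R_1 + R_2 + R_3 = 0.687 Ω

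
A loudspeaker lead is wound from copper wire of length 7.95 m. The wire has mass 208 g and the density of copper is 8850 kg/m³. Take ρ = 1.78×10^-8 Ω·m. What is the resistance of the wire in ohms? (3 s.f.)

0.0479 Ω

A = m/(density·L) = 0.208/(8850×7.95) = 2.9563e-06 m²
R = ρL/A = (1.78×10^-8)(7.95)/(2.9563e-06) = 0.0479 Ω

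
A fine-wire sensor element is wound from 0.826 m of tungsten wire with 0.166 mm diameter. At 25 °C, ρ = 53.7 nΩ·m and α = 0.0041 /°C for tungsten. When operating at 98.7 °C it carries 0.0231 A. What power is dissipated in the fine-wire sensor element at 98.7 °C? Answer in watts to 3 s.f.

0.00142 W

ρ = 53.7 nΩ·m = 5.37×10^-8 Ω·m
A = π(d/2)² = π(8.3000e-05 m)² = 2.164e-08 m²
R₍25₎ = ρL/A = (5.37×10^-8)(0.826)/(2.164e-08) = 2.05 Ω
R₍98.7₎ = R₍25₎(1 + αΔT) = 2.05 × (1 + 0.0041×73.7) = 2.669 Ω
P = I²R = (0.0231)² × 2.669 = 0.00142 W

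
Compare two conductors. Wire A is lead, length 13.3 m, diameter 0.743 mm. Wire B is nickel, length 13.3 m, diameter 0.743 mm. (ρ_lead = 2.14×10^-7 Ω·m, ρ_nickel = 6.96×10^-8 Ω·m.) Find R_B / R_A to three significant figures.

R ∝ ρL/d², so R_B/R_A = (ρ_B/ρ_A)
= (6.96×10^-8/2.14×10^-7) = 0.325

0.325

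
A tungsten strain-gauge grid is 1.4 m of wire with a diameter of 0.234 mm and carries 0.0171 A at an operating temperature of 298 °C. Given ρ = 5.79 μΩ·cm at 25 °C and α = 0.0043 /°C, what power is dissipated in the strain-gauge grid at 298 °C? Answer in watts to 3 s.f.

0.00120 W

ρ = 5.79 μΩ·cm = 5.79×10^-8 Ω·m
A = π(d/2)² = π(1.1700e-04 m)² = 4.301e-08 m²
R₍25₎ = ρL/A = (5.79×10^-8)(1.4)/(4.301e-08) = 1.885 Ω
R₍298₎ = R₍25₎(1 + αΔT) = 1.885 × (1 + 0.0043×273) = 4.098 Ω
P = I²R = (0.0171)² × 4.098 = 0.00120 W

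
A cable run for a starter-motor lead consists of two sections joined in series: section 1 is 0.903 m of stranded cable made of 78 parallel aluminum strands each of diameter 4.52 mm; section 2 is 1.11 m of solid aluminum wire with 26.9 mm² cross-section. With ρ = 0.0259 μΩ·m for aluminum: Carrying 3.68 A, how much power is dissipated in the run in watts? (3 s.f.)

0.0147 W

ρ = 0.0259 μΩ·m = 2.59×10^-8 Ω·m
Section 1: A_strand = π(2.2600e-03)² = 1.605e-05 m²; R₁ = ρL/(N·A_s) = (2.59×10^-8)(0.903)/(78×1.605e-05) = 1.869×10^-5 Ω
Section 2: A = 26.9 mm² = 2.690e-05 m²
R₂ = (2.59×10^-8)(1.11)/(2.690e-05) = 0.001069 Ω
R = R₁ + R₂ = 0.001087 Ω
P = I²R = (3.68)² × 0.001087 = 0.0147 W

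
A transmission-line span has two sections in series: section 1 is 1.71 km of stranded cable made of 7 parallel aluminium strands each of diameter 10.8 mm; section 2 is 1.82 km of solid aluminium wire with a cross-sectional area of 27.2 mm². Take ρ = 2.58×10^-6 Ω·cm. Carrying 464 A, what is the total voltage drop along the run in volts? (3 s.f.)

833 V

ρ = 2.58×10^-6 Ω·cm = 2.58×10^-8 Ω·m
Section 1: A_strand = π(5.4000e-03)² = 9.161e-05 m²; R₁ = ρL/(N·A_s) = (2.58×10^-8)(1710)/(7×9.161e-05) = 0.0688 Ω
Section 2: A = 27.2 mm² = 2.720e-05 m²
R₂ = (2.58×10^-8)(1820)/(2.720e-05) = 1.726 Ω
R = R₁ + R₂ = 1.795 Ω
V = IR = 464 × 1.795 = 833 V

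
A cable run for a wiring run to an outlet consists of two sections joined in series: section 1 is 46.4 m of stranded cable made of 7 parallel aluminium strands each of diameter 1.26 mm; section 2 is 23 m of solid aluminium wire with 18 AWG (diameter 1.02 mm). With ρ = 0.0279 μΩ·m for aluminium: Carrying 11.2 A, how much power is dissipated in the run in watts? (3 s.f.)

ρ = 0.0279 μΩ·m = 2.79×10^-8 Ω·m
Section 1: A_strand = π(6.3000e-04)² = 1.247e-06 m²; R₁ = ρL/(N·A_s) = (2.79×10^-8)(46.4)/(7×1.247e-06) = 0.1483 Ω
Section 2: A = π(1.02/2 mm)² = π(5.1000e-04 m)² = 8.171e-07 m²
R₂ = (2.79×10^-8)(23)/(8.171e-07) = 0.7853 Ω
R = R₁ + R₂ = 0.9336 Ω
P = I²R = (11.2)² × 0.9336 = 117 W

117 W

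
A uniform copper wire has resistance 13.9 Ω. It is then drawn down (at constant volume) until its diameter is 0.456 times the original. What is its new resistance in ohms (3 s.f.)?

Volume constant ⇒ L' = L/r² with r = 0.456. R' = ρL'/A' = ρ(L/r²)/(πr²d₀²/4) = R/r⁴.
R' = 23.13 × 13.9 = 321 Ω

321 Ω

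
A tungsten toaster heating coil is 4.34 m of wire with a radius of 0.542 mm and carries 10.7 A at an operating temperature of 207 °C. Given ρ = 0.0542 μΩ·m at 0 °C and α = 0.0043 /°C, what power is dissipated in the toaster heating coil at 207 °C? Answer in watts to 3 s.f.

55.2 W

ρ = 0.0542 μΩ·m = 5.42×10^-8 Ω·m
A = πr² = π(5.4200e-04 m)² = 9.229e-07 m²
R₍0₎ = ρL/A = (5.42×10^-8)(4.34)/(9.229e-07) = 0.2549 Ω
R₍207₎ = R₍0₎(1 + αΔT) = 0.2549 × (1 + 0.0043×207) = 0.4818 Ω
P = I²R = (10.7)² × 0.4818 = 55.2 W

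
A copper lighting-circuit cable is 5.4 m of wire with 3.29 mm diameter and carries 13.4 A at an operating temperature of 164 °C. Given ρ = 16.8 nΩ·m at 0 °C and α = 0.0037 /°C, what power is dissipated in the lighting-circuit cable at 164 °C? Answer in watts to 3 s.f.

ρ = 16.8 nΩ·m = 1.68×10^-8 Ω·m
A = π(d/2)² = π(1.6450e-03 m)² = 8.501e-06 m²
R₍0₎ = ρL/A = (1.68×10^-8)(5.4)/(8.501e-06) = 0.01067 Ω
R₍164₎ = R₍0₎(1 + αΔT) = 0.01067 × (1 + 0.0037×164) = 0.01715 Ω
P = I²R = (13.4)² × 0.01715 = 3.08 W

3.08 W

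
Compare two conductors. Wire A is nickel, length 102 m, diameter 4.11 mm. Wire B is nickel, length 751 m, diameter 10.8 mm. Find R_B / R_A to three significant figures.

R ∝ ρL/d², so R_B/R_A = (L_B/L_A) × (d_A/d_B)²
= (751/102) × (4.11/10.8)² = 1.07

1.07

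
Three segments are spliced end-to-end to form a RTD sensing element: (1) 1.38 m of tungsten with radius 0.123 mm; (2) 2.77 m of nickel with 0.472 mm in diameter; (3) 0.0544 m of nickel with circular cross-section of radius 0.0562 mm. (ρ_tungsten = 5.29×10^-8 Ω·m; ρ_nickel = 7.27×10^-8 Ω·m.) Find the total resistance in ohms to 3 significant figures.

3.09 Ω

Seg 1: A = πr² = π(1.2300e-04 m)² = 4.753e-08 m²
R_1 = (5.29×10^-8)(1.38)/(4.753e-08) = 1.536 Ω
Seg 2: A = π(d/2)² = π(2.3600e-04 m)² = 1.750e-07 m²
R_2 = (7.27×10^-8)(2.77)/(1.750e-07) = 1.151 Ω
Seg 3: A = πr² = π(5.6200e-05 m)² = 9.923e-09 m²
R_3 = (7.27×10^-8)(0.0544)/(9.923e-09) = 0.3986 Ω
R_total = R_1 + R_2 + R_3 = 3.09 Ω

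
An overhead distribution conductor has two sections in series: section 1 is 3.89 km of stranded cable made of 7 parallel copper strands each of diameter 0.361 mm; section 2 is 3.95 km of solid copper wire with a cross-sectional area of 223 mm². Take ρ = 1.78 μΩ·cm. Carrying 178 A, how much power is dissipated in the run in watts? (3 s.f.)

ρ = 1.78 μΩ·cm = 1.78×10^-8 Ω·m
Section 1: A_strand = π(1.8050e-04)² = 1.024e-07 m²; R₁ = ρL/(N·A_s) = (1.78×10^-8)(3890)/(7×1.024e-07) = 96.64 Ω
Section 2: A = 223 mm² = 2.230e-04 m²
R₂ = (1.78×10^-8)(3950)/(2.230e-04) = 0.3153 Ω
R = R₁ + R₂ = 96.96 Ω
P = I²R = (178)² × 96.96 = 3.07×10^6 W

3.07×10^6 W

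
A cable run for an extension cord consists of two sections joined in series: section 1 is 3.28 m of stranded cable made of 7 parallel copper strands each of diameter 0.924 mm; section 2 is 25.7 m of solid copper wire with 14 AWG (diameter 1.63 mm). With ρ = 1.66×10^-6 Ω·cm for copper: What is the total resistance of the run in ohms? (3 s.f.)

ρ = 1.66×10^-6 Ω·cm = 1.66×10^-8 Ω·m
Section 1: A_strand = π(4.6200e-04)² = 6.706e-07 m²; R₁ = ρL/(N·A_s) = (1.66×10^-8)(3.28)/(7×6.706e-07) = 0.0116 Ω
Section 2: A = π(1.63/2 mm)² = π(8.1500e-04 m)² = 2.087e-06 m²
R₂ = (1.66×10^-8)(25.7)/(2.087e-06) = 0.2044 Ω
R = R₁ + R₂ = 0.216 Ω

0.216 Ω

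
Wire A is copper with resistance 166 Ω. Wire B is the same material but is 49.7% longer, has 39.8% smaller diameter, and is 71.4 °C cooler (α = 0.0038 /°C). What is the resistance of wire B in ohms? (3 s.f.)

R ∝ ρL/d² with ρ ∝ (1+αΔT), so R_B/R_A = (1 + 49.7/100) × (1 − 39.8/100)⁻² × (1 − 0.0038×71.4)
= 1.497 × 2.759 × 0.7287 = 3.01
R_B = 3.01 × 166 = 500 Ω

500 Ω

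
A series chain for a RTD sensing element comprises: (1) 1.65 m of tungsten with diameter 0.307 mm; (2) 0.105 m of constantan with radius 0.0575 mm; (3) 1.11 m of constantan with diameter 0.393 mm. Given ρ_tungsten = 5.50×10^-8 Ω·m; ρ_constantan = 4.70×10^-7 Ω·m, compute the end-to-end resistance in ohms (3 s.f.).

Seg 1: A = π(d/2)² = π(1.5350e-04 m)² = 7.402e-08 m²
R_1 = (5.50×10^-8)(1.65)/(7.402e-08) = 1.226 Ω
Seg 2: A = πr² = π(5.7500e-05 m)² = 1.039e-08 m²
R_2 = (4.70×10^-7)(0.105)/(1.039e-08) = 4.751 Ω
Seg 3: A = π(d/2)² = π(1.9650e-04 m)² = 1.213e-07 m²
R_3 = (4.70×10^-7)(1.11)/(1.213e-07) = 4.301 Ω
R_total = R_1 + R_2 + R_3 = 10.3 Ω

10.3 Ω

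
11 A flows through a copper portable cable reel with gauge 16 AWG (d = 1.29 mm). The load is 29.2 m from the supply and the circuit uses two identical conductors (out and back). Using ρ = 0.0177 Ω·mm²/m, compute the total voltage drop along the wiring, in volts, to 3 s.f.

8.70 V

ρ = 0.0177 Ω·mm²/m = 1.77×10^-8 Ω·m
A = π(1.29/2 mm)² = π(6.4500e-04 m)² = 1.307e-06 m²
Total conductor length (both ways) L = 2 × 29.2 = 58.4 m
R = ρL/A = (1.77×10^-8)(58.4)/(1.307e-06) = 0.7909 Ω
V = IR = 11 × 0.7909 = 8.70 V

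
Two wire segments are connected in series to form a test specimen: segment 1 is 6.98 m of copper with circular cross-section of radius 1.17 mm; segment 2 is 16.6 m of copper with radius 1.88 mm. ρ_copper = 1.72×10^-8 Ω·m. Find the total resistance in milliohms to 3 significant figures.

53.6 mΩ

Segment 1: A = πr² = π(1.1700e-03 m)² = 4.301e-06 m²
R₁ = ρL/A = (1.72×10^-8)(6.98)/(4.301e-06) = 0.02792 Ω
Segment 2: A = πr² = π(1.8800e-03 m)² = 1.110e-05 m²
R₂ = (1.72×10^-8)(16.6)/(1.110e-05) = 0.02571 Ω
R = R₁ + R₂ = 53.6 mΩ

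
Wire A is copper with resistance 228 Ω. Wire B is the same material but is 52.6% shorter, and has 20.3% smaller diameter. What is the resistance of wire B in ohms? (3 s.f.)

170 Ω

R ∝ L/d², so R_B/R_A = (1 − 52.6/100) × (1 − 20.3/100)⁻²
= 0.474 × 1.574 = 0.7462
R_B = 0.7462 × 228 = 170 Ω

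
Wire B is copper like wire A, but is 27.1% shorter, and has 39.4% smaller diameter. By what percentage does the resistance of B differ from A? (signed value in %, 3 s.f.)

R ∝ L/d², so R_B/R_A = (1 − 27.1/100) × (1 − 39.4/100)⁻²
= 0.729 × 2.723 = 1.985
(R_B − R_A)/R_A = 1.985 − 1 = 98.5%

98.5%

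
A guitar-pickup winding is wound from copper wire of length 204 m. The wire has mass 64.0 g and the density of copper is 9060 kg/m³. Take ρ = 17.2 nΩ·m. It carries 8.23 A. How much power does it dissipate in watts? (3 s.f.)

ρ = 17.2 nΩ·m = 1.72×10^-8 Ω·m
A = m/(density·L) = 0.064/(9060×204) = 3.4628e-08 m²
R = ρL/A = (1.72×10^-8)(204)/(3.4628e-08) = 101.3 Ω
P = I²R = (8.23)² × 101.3 = 6860 W

6860 W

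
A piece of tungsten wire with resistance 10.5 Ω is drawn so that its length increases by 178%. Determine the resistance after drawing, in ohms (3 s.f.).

81.1 Ω

k = 1 + 178/100 = 2.78; volume constant ⇒ A' = A/k, so R' = k²R.
R' = 7.728 × 10.5 = 81.1 Ω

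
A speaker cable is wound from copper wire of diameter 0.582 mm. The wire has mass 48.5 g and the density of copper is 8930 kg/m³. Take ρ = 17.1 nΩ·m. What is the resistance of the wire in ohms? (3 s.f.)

1.31 Ω

ρ = 17.1 nΩ·m = 1.71×10^-8 Ω·m
A = π(d/2)² = π(2.9100e-04 m)² = 2.6603e-07 m²
L = m/(density·A) = 0.0485/(8930×2.6603e-07) = 20.42 m
R = ρL/A = (1.71×10^-8)(20.42)/(2.6603e-07) = 1.31 Ω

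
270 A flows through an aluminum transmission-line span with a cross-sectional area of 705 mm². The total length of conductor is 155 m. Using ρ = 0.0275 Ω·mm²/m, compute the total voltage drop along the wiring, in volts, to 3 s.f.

ρ = 0.0275 Ω·mm²/m = 2.75×10^-8 Ω·m
A = 705 mm² = 7.050e-04 m²
R = ρL/A = (2.75×10^-8)(155)/(7.050e-04) = 0.006046 Ω
V = IR = 270 × 0.006046 = 1.63 V

1.63 V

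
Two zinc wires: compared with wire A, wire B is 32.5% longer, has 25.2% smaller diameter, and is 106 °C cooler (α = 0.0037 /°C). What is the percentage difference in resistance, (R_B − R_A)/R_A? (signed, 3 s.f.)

43.9%

R ∝ ρL/d² with ρ ∝ (1+αΔT), so R_B/R_A = (1 + 32.5/100) × (1 − 25.2/100)⁻² × (1 − 0.0037×106)
= 1.325 × 1.787 × 0.6078 = 1.439
(R_B − R_A)/R_A = 1.439 − 1 = 43.9%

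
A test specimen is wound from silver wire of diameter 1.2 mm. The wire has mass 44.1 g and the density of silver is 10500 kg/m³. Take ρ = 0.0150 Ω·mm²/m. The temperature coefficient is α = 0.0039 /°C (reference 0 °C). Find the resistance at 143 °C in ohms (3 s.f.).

ρ = 0.0150 Ω·mm²/m = 1.50×10^-8 Ω·m
A = π(d/2)² = π(6.0000e-04 m)² = 1.1310e-06 m²
L = m/(density·A) = 0.0441/(10500×1.1310e-06) = 3.714 m
R = ρL/A = (1.50×10^-8)(3.714)/(1.1310e-06) = 0.04925 Ω
R(143 °C) = 0.04925 × (1 + 0.0039×143) = 0.0767 Ω

0.0767 Ω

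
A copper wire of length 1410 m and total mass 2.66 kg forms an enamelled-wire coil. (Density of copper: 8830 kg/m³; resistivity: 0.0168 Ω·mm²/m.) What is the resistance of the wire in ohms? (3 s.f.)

ρ = 0.0168 Ω·mm²/m = 1.68×10^-8 Ω·m
A = m/(density·L) = 2.66/(8830×1410) = 2.1365e-07 m²
R = ρL/A = (1.68×10^-8)(1410)/(2.1365e-07) = 111 Ω

111 Ω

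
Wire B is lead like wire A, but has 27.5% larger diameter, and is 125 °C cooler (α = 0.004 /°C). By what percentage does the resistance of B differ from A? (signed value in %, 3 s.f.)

-69.2%

R ∝ ρL/d² with ρ ∝ (1+αΔT), so R_B/R_A = (1 + 27.5/100)⁻² × (1 − 0.004×125)
= 0.6151 × 0.5 = 0.3076
(R_B − R_A)/R_A = 0.3076 − 1 = -69.2%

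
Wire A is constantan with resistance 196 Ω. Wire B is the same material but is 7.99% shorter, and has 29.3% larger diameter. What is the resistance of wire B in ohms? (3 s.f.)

R ∝ L/d², so R_B/R_A = (1 − 7.99/100) × (1 + 29.3/100)⁻²
= 0.9201 × 0.5981 = 0.5504
R_B = 0.5504 × 196 = 108 Ω

108 Ω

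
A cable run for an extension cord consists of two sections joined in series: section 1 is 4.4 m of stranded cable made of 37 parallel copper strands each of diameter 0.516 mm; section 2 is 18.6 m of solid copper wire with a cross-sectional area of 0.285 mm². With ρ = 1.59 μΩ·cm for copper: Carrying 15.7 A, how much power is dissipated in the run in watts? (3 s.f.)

ρ = 1.59 μΩ·cm = 1.59×10^-8 Ω·m
Section 1: A_strand = π(2.5800e-04)² = 2.091e-07 m²; R₁ = ρL/(N·A_s) = (1.59×10^-8)(4.4)/(37×2.091e-07) = 0.009042 Ω
Section 2: A = 0.285 mm² = 2.850e-07 m²
R₂ = (1.59×10^-8)(18.6)/(2.850e-07) = 1.038 Ω
R = R₁ + R₂ = 1.047 Ω
P = I²R = (15.7)² × 1.047 = 258 W

258 W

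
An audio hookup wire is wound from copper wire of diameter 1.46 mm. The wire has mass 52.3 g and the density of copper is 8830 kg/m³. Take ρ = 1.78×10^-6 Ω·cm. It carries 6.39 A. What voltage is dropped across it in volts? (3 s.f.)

0.240 V

ρ = 1.78×10^-6 Ω·cm = 1.78×10^-8 Ω·m
A = π(d/2)² = π(7.3000e-04 m)² = 1.6742e-06 m²
L = m/(density·A) = 0.0523/(8830×1.6742e-06) = 3.538 m
R = ρL/A = (1.78×10^-8)(3.538)/(1.6742e-06) = 0.03762 Ω
V = IR = 6.39 × 0.03762 = 0.240 V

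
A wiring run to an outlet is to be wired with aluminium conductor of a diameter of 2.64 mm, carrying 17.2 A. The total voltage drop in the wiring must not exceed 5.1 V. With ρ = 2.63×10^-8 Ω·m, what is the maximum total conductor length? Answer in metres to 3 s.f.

61.7 m

A = π(d/2)² = π(1.3200e-03 m)² = 5.474e-06 m²
L_max = V_max·A/(1·ρI) = (5.1)(5.474e-06)/(2.63×10^-8×17.2) = 61.7 m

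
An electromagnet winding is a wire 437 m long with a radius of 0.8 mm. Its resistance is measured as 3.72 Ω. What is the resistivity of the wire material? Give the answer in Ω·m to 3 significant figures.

A = πr² = π(8.0000e-04 m)² = 2.011e-06 m²
ρ = RA/L = (3.72)(2.011e-06)/(437) = 1.71×10^-8 Ω·m

1.71×10^-8 Ω·m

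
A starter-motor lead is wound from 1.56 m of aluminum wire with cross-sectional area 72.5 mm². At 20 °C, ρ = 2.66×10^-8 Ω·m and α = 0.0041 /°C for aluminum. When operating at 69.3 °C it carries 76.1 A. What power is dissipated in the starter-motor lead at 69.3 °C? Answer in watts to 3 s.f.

3.98 W

A = 72.5 mm² = 7.250e-05 m²
R₍20₎ = ρL/A = (2.66×10^-8)(1.56)/(7.250e-05) = 5.724×10^-4 Ω
R₍69.3₎ = R₍20₎(1 + αΔT) = 5.724×10^-4 × (1 + 0.0041×49.3) = 6.880×10^-4 Ω
P = I²R = (76.1)² × 6.880×10^-4 = 3.98 W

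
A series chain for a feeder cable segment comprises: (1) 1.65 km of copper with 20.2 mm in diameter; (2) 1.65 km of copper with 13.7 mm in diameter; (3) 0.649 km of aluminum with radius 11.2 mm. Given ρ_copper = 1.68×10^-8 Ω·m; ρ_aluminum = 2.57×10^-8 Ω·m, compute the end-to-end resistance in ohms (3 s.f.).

Seg 1: A = π(d/2)² = π(1.0100e-02 m)² = 3.205e-04 m²
R_1 = (1.68×10^-8)(1650)/(3.205e-04) = 0.0865 Ω
Seg 2: A = π(d/2)² = π(6.8500e-03 m)² = 1.474e-04 m²
R_2 = (1.68×10^-8)(1650)/(1.474e-04) = 0.188 Ω
Seg 3: A = πr² = π(1.1200e-02 m)² = 3.941e-04 m²
R_3 = (2.57×10^-8)(649)/(3.941e-04) = 0.04232 Ω
R_total = R_1 + R_2 + R_3 = 0.317 Ω

0.317 Ω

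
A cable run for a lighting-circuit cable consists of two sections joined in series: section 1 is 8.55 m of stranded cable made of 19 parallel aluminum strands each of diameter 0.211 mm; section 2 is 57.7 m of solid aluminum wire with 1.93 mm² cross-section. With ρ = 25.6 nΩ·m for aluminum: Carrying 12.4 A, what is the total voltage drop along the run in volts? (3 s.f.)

ρ = 25.6 nΩ·m = 2.56×10^-8 Ω·m
Section 1: A_strand = π(1.0550e-04)² = 3.497e-08 m²; R₁ = ρL/(N·A_s) = (2.56×10^-8)(8.55)/(19×3.497e-08) = 0.3295 Ω
Section 2: A = 1.93 mm² = 1.930e-06 m²
R₂ = (2.56×10^-8)(57.7)/(1.930e-06) = 0.7653 Ω
R = R₁ + R₂ = 1.095 Ω
V = IR = 12.4 × 1.095 = 13.6 V

13.6 V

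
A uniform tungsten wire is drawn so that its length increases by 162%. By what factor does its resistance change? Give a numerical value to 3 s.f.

6.86

k = 1 + 162/100 = 2.62; volume constant ⇒ A' = A/k, so R' = k²R.
Factor = 6.86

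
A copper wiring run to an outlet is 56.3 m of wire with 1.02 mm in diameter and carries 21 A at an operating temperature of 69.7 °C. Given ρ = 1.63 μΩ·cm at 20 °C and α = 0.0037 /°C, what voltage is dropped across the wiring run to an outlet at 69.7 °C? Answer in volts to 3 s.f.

ρ = 1.63 μΩ·cm = 1.63×10^-8 Ω·m
A = π(d/2)² = π(5.1000e-04 m)² = 8.171e-07 m²
R₍20₎ = ρL/A = (1.63×10^-8)(56.3)/(8.171e-07) = 1.123 Ω
R₍69.7₎ = R₍20₎(1 + αΔT) = 1.123 × (1 + 0.0037×49.7) = 1.33 Ω
V = IR = 21 × 1.33 = 27.9 V

27.9 V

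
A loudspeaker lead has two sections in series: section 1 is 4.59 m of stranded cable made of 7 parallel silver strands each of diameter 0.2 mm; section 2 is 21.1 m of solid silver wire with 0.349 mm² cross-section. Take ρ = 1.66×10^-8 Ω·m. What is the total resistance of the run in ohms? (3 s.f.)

1.35 Ω

Section 1: A_strand = π(1.0000e-04)² = 3.142e-08 m²; R₁ = ρL/(N·A_s) = (1.66×10^-8)(4.59)/(7×3.142e-08) = 0.3465 Ω
Section 2: A = 0.349 mm² = 3.490e-07 m²
R₂ = (1.66×10^-8)(21.1)/(3.490e-07) = 1.004 Ω
R = R₁ + R₂ = 1.35 Ω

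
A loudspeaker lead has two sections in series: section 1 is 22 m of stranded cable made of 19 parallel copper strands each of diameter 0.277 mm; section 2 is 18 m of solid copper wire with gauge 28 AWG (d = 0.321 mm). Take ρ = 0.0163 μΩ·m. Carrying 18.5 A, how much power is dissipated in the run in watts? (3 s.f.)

ρ = 0.0163 μΩ·m = 1.63×10^-8 Ω·m
Section 1: A_strand = π(1.3850e-04)² = 6.026e-08 m²; R₁ = ρL/(N·A_s) = (1.63×10^-8)(22)/(19×6.026e-08) = 0.3132 Ω
Section 2: A = π(0.321/2 mm)² = π(1.6050e-04 m)² = 8.093e-08 m²
R₂ = (1.63×10^-8)(18)/(8.093e-08) = 3.625 Ω
R = R₁ + R₂ = 3.939 Ω
P = I²R = (18.5)² × 3.939 = 1350 W

1350 W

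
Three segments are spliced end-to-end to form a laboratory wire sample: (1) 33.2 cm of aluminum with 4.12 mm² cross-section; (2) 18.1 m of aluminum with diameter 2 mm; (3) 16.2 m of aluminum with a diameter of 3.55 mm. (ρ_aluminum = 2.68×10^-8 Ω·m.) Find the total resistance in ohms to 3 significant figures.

0.200 Ω

Seg 1: A = 4.12 mm² = 4.120e-06 m²
R_1 = (2.68×10^-8)(0.332)/(4.120e-06) = 0.00216 Ω
Seg 2: A = π(d/2)² = π(1.0000e-03 m)² = 3.142e-06 m²
R_2 = (2.68×10^-8)(18.1)/(3.142e-06) = 0.1544 Ω
Seg 3: A = π(d/2)² = π(1.7750e-03 m)² = 9.898e-06 m²
R_3 = (2.68×10^-8)(16.2)/(9.898e-06) = 0.04386 Ω
R_total = R_1 + R_2 + R_3 = 0.200 Ω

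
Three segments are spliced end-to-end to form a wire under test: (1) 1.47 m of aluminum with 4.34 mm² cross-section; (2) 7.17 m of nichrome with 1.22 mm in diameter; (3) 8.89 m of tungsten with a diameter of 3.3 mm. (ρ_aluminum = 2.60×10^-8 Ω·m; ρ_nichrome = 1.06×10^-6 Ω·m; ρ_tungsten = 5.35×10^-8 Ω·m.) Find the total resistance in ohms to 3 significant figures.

Seg 1: A = 4.34 mm² = 4.340e-06 m²
R_1 = (2.60×10^-8)(1.47)/(4.340e-06) = 0.008806 Ω
Seg 2: A = π(d/2)² = π(6.1000e-04 m)² = 1.169e-06 m²
R_2 = (1.06×10^-6)(7.17)/(1.169e-06) = 6.502 Ω
Seg 3: A = π(d/2)² = π(1.6500e-03 m)² = 8.553e-06 m²
R_3 = (5.35×10^-8)(8.89)/(8.553e-06) = 0.05561 Ω
R_total = R_1 + R_2 + R_3 = 6.57 Ω

6.57 Ω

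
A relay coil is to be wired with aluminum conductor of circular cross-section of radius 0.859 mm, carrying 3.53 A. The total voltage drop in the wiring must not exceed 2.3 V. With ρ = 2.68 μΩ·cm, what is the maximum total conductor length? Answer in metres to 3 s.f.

56.4 m

ρ = 2.68 μΩ·cm = 2.68×10^-8 Ω·m
A = πr² = π(8.5900e-04 m)² = 2.318e-06 m²
L_max = V_max·A/(1·ρI) = (2.3)(2.318e-06)/(2.68×10^-8×3.53) = 56.4 m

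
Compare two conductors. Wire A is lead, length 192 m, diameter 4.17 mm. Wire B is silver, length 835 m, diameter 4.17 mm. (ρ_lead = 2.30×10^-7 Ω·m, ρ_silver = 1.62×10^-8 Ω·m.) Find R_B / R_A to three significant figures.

0.306

R ∝ ρL/d², so R_B/R_A = (ρ_B/ρ_A) × (L_B/L_A)
= (1.62×10^-8/2.30×10^-7) × (835/192) = 0.306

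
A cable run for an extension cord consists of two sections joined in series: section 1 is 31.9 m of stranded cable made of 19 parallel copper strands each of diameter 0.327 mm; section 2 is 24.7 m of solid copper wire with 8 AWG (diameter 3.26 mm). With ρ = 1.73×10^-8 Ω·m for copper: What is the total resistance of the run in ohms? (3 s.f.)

0.397 Ω

Section 1: A_strand = π(1.6350e-04)² = 8.398e-08 m²; R₁ = ρL/(N·A_s) = (1.73×10^-8)(31.9)/(19×8.398e-08) = 0.3459 Ω
Section 2: A = π(3.26/2 mm)² = π(1.6300e-03 m)² = 8.347e-06 m²
R₂ = (1.73×10^-8)(24.7)/(8.347e-06) = 0.05119 Ω
R = R₁ + R₂ = 0.397 Ω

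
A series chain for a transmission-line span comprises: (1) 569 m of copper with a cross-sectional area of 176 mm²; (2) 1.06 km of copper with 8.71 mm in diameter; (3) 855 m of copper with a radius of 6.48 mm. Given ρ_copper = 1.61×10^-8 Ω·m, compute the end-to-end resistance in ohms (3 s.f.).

Seg 1: A = 176 mm² = 1.760e-04 m²
R_1 = (1.61×10^-8)(569)/(1.760e-04) = 0.05205 Ω
Seg 2: A = π(d/2)² = π(4.3550e-03 m)² = 5.958e-05 m²
R_2 = (1.61×10^-8)(1060)/(5.958e-05) = 0.2864 Ω
Seg 3: A = πr² = π(6.4800e-03 m)² = 1.319e-04 m²
R_3 = (1.61×10^-8)(855)/(1.319e-04) = 0.1043 Ω
R_total = R_1 + R_2 + R_3 = 0.443 Ω

0.443 Ω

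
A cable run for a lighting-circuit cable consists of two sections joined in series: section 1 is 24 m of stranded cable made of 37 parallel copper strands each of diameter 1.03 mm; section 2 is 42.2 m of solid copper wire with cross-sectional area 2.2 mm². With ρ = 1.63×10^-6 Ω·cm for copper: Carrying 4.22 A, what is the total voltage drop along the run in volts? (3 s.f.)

1.37 V

ρ = 1.63×10^-6 Ω·cm = 1.63×10^-8 Ω·m
Section 1: A_strand = π(5.1500e-04)² = 8.332e-07 m²; R₁ = ρL/(N·A_s) = (1.63×10^-8)(24)/(37×8.332e-07) = 0.01269 Ω
Section 2: A = 2.2 mm² = 2.200e-06 m²
R₂ = (1.63×10^-8)(42.2)/(2.200e-06) = 0.3127 Ω
R = R₁ + R₂ = 0.3254 Ω
V = IR = 4.22 × 0.3254 = 1.37 V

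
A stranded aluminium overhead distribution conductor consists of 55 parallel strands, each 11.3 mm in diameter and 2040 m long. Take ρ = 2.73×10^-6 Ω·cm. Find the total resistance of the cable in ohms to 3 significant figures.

ρ = 2.73×10^-6 Ω·cm = 2.73×10^-8 Ω·m
A_strand = π(5.6500e-03 m)² = 1.003e-04 m²
R_strand = ρL/A = (2.73×10^-8)(2040)/(1.003e-04) = 0.5553 Ω
R_total = R_strand/N = 0.5553/55 = 0.0101 Ω

0.0101 Ω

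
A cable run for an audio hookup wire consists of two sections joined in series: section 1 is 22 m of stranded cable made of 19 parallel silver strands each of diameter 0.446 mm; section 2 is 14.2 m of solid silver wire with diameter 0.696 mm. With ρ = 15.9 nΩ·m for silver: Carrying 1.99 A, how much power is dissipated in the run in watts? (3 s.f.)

ρ = 15.9 nΩ·m = 1.59×10^-8 Ω·m
Section 1: A_strand = π(2.2300e-04)² = 1.562e-07 m²; R₁ = ρL/(N·A_s) = (1.59×10^-8)(22)/(19×1.562e-07) = 0.1178 Ω
Section 2: A = π(d/2)² = π(3.4800e-04 m)² = 3.805e-07 m²
R₂ = (1.59×10^-8)(14.2)/(3.805e-07) = 0.5934 Ω
R = R₁ + R₂ = 0.7113 Ω
P = I²R = (1.99)² × 0.7113 = 2.82 W

2.82 W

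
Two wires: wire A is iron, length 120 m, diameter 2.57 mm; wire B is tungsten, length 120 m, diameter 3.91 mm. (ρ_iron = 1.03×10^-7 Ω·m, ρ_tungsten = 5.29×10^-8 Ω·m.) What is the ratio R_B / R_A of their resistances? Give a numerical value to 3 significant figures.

0.222

R ∝ ρL/d², so R_B/R_A = (ρ_B/ρ_A) × (d_A/d_B)²
= (5.29×10^-8/1.03×10^-7) × (2.57/3.91)² = 0.222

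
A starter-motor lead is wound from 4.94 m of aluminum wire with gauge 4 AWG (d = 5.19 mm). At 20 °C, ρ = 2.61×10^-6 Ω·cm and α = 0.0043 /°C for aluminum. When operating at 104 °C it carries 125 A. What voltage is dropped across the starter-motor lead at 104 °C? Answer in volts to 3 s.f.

1.04 V

ρ = 2.61×10^-6 Ω·cm = 2.61×10^-8 Ω·m
A = π(5.19/2 mm)² = π(2.5950e-03 m)² = 2.116e-05 m²
R₍20₎ = ρL/A = (2.61×10^-8)(4.94)/(2.116e-05) = 0.006095 Ω
R₍104₎ = R₍20₎(1 + αΔT) = 0.006095 × (1 + 0.0043×84) = 0.008296 Ω
V = IR = 125 × 0.008296 = 1.04 V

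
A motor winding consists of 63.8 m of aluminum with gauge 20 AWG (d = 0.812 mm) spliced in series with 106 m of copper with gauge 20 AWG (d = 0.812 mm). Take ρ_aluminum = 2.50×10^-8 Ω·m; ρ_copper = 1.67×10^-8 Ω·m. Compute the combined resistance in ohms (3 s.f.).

6.50 Ω

Segment 1: A = π(0.812/2 mm)² = π(4.0600e-04 m)² = 5.178e-07 m²
R₁ = ρL/A = (2.50×10^-8)(63.8)/(5.178e-07) = 3.08 Ω
R₂ = (1.67×10^-8)(106)/(5.178e-07) = 3.418 Ω
R = R₁ + R₂ = 6.50 Ω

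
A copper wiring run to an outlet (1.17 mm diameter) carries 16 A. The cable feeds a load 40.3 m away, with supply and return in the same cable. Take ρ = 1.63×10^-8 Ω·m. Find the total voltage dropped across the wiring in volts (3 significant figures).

A = π(d/2)² = π(5.8500e-04 m)² = 1.075e-06 m²
Total conductor length (both ways) L = 2 × 40.3 = 80.6 m
R = ρL/A = (1.63×10^-8)(80.6)/(1.075e-06) = 1.222 Ω
V = IR = 16 × 1.222 = 19.6 V

19.6 V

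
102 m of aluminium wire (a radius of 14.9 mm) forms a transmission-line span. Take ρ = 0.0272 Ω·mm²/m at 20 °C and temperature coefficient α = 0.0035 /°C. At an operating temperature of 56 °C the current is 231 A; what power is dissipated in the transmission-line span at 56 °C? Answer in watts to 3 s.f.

239 W

ρ = 0.0272 Ω·mm²/m = 2.72×10^-8 Ω·m
A = πr² = π(1.4900e-02 m)² = 6.975e-04 m²
R₍20₎ = ρL/A = (2.72×10^-8)(102)/(6.975e-04) = 0.003978 Ω
R₍56₎ = R₍20₎(1 + αΔT) = 0.003978 × (1 + 0.0035×36) = 0.004479 Ω
P = I²R = (231)² × 0.004479 = 239 W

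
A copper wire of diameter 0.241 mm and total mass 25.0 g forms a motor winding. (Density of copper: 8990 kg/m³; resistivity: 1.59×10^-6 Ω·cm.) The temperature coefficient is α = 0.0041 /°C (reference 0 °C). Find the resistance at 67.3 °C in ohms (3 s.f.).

27.1 Ω

ρ = 1.59×10^-6 Ω·cm = 1.59×10^-8 Ω·m
A = π(d/2)² = π(1.2050e-04 m)² = 4.5617e-08 m²
L = m/(density·A) = 0.025/(8990×4.5617e-08) = 60.96 m
R = ρL/A = (1.59×10^-8)(60.96)/(4.5617e-08) = 21.25 Ω
R(67.3 °C) = 21.25 × (1 + 0.0041×67.3) = 27.1 Ω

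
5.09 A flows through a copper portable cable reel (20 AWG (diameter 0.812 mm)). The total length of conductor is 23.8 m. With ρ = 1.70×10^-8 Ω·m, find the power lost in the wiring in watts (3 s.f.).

A = π(0.812/2 mm)² = π(4.0600e-04 m)² = 5.178e-07 m²
R = ρL/A = (1.70×10^-8)(23.8)/(5.178e-07) = 0.7813 Ω
P = I²R = (5.09)² × 0.7813 = 20.2 W

20.2 W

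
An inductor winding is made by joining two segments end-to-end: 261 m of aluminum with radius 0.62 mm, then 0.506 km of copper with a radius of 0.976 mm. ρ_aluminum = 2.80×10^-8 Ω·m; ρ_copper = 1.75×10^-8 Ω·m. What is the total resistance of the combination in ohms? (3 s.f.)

9.01 Ω

Segment 1: A = πr² = π(6.2000e-04 m)² = 1.208e-06 m²
R₁ = ρL/A = (2.80×10^-8)(261)/(1.208e-06) = 6.052 Ω
Segment 2: A = πr² = π(9.7600e-04 m)² = 2.993e-06 m²
R₂ = (1.75×10^-8)(506)/(2.993e-06) = 2.959 Ω
R = R₁ + R₂ = 9.01 Ω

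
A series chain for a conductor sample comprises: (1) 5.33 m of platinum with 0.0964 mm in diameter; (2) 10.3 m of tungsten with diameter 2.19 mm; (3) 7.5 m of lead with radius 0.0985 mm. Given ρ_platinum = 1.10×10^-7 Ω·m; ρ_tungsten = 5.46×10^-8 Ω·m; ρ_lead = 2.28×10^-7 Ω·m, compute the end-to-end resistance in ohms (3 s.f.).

Seg 1: A = π(d/2)² = π(4.8200e-05 m)² = 7.299e-09 m²
R_1 = (1.10×10^-7)(5.33)/(7.299e-09) = 80.33 Ω
Seg 2: A = π(d/2)² = π(1.0950e-03 m)² = 3.767e-06 m²
R_2 = (5.46×10^-8)(10.3)/(3.767e-06) = 0.1493 Ω
Seg 3: A = πr² = π(9.8500e-05 m)² = 3.048e-08 m²
R_3 = (2.28×10^-7)(7.5)/(3.048e-08) = 56.1 Ω
R_total = R_1 + R_2 + R_3 = 137 Ω

137 Ω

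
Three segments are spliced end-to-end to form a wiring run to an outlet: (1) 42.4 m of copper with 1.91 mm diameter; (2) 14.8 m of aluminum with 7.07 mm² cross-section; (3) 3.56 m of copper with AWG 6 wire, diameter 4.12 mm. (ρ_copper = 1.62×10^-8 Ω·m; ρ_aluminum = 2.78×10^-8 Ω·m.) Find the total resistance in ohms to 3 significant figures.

0.302 Ω

Seg 1: A = π(d/2)² = π(9.5500e-04 m)² = 2.865e-06 m²
R_1 = (1.62×10^-8)(42.4)/(2.865e-06) = 0.2397 Ω
Seg 2: A = 7.07 mm² = 7.070e-06 m²
R_2 = (2.78×10^-8)(14.8)/(7.070e-06) = 0.0582 Ω
Seg 3: A = π(4.12/2 mm)² = π(2.0600e-03 m)² = 1.333e-05 m²
R_3 = (1.62×10^-8)(3.56)/(1.333e-05) = 0.004326 Ω
R_total = R_1 + R_2 + R_3 = 0.302 Ω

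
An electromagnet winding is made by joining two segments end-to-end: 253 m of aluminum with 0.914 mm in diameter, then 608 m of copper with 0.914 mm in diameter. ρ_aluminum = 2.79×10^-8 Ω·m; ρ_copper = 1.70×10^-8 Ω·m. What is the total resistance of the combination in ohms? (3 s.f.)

Segment 1: A = π(d/2)² = π(4.5700e-04 m)² = 6.561e-07 m²
R₁ = ρL/A = (2.79×10^-8)(253)/(6.561e-07) = 10.76 Ω
R₂ = (1.70×10^-8)(608)/(6.561e-07) = 15.75 Ω
R = R₁ + R₂ = 26.5 Ω

26.5 Ω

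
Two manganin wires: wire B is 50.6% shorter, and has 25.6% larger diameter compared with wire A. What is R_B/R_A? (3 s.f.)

0.313

R ∝ L/d², so R_B/R_A = (1 − 50.6/100) × (1 + 25.6/100)⁻²
= 0.494 × 0.6339 = 0.313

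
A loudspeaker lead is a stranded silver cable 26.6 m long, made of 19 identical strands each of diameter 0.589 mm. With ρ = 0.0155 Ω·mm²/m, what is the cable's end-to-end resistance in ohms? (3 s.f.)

ρ = 0.0155 Ω·mm²/m = 1.55×10^-8 Ω·m
A_strand = π(2.9450e-04 m)² = 2.725e-07 m²
R_strand = ρL/A = (1.55×10^-8)(26.6)/(2.725e-07) = 1.513 Ω
R_total = R_strand/N = 1.513/19 = 0.0796 Ω

0.0796 Ω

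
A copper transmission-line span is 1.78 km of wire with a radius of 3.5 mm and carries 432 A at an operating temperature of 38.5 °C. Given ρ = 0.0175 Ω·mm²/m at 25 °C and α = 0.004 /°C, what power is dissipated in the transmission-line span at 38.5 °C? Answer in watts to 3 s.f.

ρ = 0.0175 Ω·mm²/m = 1.75×10^-8 Ω·m
A = πr² = π(3.5000e-03 m)² = 3.848e-05 m²
R₍25₎ = ρL/A = (1.75×10^-8)(1780)/(3.848e-05) = 0.8094 Ω
R₍38.5₎ = R₍25₎(1 + αΔT) = 0.8094 × (1 + 0.004×13.5) = 0.8531 Ω
P = I²R = (432)² × 0.8531 = 1.59×10^5 W

1.59×10^5 W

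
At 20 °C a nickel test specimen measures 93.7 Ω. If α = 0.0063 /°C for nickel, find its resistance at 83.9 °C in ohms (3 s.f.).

ΔT = 83.9 − 20 = 63.9 °C
R = R₀(1 + αΔT) = 93.7 × (1 + 0.0063×63.9) = 93.7 × 1.403 = 131 Ω

131 Ω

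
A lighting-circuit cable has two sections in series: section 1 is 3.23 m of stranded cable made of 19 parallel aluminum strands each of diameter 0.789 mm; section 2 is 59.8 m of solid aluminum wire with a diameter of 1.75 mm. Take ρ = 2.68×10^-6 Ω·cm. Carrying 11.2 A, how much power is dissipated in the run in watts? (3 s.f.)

84.7 W

ρ = 2.68×10^-6 Ω·cm = 2.68×10^-8 Ω·m
Section 1: A_strand = π(3.9450e-04)² = 4.889e-07 m²; R₁ = ρL/(N·A_s) = (2.68×10^-8)(3.23)/(19×4.889e-07) = 0.009318 Ω
Section 2: A = π(d/2)² = π(8.7500e-04 m)² = 2.405e-06 m²
R₂ = (2.68×10^-8)(59.8)/(2.405e-06) = 0.6663 Ω
R = R₁ + R₂ = 0.6756 Ω
P = I²R = (11.2)² × 0.6756 = 84.7 W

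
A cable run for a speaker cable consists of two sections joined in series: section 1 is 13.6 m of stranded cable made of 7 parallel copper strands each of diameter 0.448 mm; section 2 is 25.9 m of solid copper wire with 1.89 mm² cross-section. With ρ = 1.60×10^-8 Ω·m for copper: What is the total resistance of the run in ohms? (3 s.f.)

Section 1: A_strand = π(2.2400e-04)² = 1.576e-07 m²; R₁ = ρL/(N·A_s) = (1.60×10^-8)(13.6)/(7×1.576e-07) = 0.1972 Ω
Section 2: A = 1.89 mm² = 1.890e-06 m²
R₂ = (1.60×10^-8)(25.9)/(1.890e-06) = 0.2193 Ω
R = R₁ + R₂ = 0.416 Ω

0.416 Ω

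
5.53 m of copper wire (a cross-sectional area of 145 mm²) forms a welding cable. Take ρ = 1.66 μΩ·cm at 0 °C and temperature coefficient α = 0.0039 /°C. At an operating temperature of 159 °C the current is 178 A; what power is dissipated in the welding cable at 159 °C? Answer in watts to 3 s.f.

32.5 W

ρ = 1.66 μΩ·cm = 1.66×10^-8 Ω·m
A = 145 mm² = 1.450e-04 m²
R₍0₎ = ρL/A = (1.66×10^-8)(5.53)/(1.450e-04) = 6.331×10^-4 Ω
R₍159₎ = R₍0₎(1 + αΔT) = 6.331×10^-4 × (1 + 0.0039×159) = 0.001026 Ω
P = I²R = (178)² × 0.001026 = 32.5 W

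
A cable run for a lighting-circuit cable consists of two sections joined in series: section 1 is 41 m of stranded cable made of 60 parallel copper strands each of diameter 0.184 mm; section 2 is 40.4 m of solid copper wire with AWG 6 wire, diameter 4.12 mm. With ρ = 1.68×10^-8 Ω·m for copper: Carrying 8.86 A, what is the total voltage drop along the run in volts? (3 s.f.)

4.28 V

Section 1: A_strand = π(9.2000e-05)² = 2.659e-08 m²; R₁ = ρL/(N·A_s) = (1.68×10^-8)(41)/(60×2.659e-08) = 0.4317 Ω
Section 2: A = π(4.12/2 mm)² = π(2.0600e-03 m)² = 1.333e-05 m²
R₂ = (1.68×10^-8)(40.4)/(1.333e-05) = 0.05091 Ω
R = R₁ + R₂ = 0.4826 Ω
V = IR = 8.86 × 0.4826 = 4.28 V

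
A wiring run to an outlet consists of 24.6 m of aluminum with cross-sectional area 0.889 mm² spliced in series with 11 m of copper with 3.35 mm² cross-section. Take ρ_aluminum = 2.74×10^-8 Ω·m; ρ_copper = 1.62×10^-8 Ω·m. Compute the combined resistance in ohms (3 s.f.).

0.811 Ω

Segment 1: A = 0.889 mm² = 8.890e-07 m²
R₁ = ρL/A = (2.74×10^-8)(24.6)/(8.890e-07) = 0.7582 Ω
Segment 2: A = 3.35 mm² = 3.350e-06 m²
R₂ = (1.62×10^-8)(11)/(3.350e-06) = 0.05319 Ω
R = R₁ + R₂ = 0.811 Ω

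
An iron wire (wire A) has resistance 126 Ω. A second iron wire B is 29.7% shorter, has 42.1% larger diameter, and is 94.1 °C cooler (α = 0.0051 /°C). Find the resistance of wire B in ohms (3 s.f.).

R ∝ ρL/d² with ρ ∝ (1+αΔT), so R_B/R_A = (1 − 29.7/100) × (1 + 42.1/100)⁻² × (1 − 0.0051×94.1)
= 0.703 × 0.4952 × 0.5201 = 0.1811
R_B = 0.1811 × 126 = 22.8 Ω

22.8 Ω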